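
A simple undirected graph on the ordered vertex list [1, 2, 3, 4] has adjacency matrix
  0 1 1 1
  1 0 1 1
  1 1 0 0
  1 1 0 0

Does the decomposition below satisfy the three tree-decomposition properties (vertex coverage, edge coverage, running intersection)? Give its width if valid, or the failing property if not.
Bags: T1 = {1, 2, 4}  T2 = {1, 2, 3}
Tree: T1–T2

Vertex coverage: the bags together contain {1, 2, 3, 4}, the full vertex set. Edge coverage: each edge of G has both endpoints in at least one bag. Running intersection: for every vertex, the bags containing it form a connected subtree. All three properties hold, so this is a valid tree decomposition of width max|bag| − 1 = 2, and hence tw(G) ≤ 2.

Yes; width 2.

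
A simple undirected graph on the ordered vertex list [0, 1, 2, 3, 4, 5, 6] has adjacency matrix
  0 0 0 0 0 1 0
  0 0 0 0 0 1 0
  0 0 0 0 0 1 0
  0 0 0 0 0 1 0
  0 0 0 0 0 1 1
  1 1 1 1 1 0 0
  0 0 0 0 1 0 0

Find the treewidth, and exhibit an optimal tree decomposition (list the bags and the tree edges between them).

Each bag holds 2 vertices, so the decomposition has width 1, which upper-bounds the treewidth. Since G has at least one edge (e.g. 3–5), it is not an edgeless graph, so tw(G) ≥ 1. Combining the bounds, tw(G) = 1.

Treewidth 1.
One such decomposition:
Bags: B1 = {3, 5}  B2 = {2, 5}  B3 = {4, 5}  B4 = {1, 5}  B5 = {0, 5}  B6 = {4, 6}
Tree: B1–B2, B1–B3, B3–B4, B4–B5, B3–B6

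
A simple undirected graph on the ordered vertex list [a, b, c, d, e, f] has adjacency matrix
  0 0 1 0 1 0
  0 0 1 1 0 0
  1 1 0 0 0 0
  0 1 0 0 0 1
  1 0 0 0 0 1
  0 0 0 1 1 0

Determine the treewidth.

2

A width-2 tree decomposition is:
Bags: B1 = {a, c, e}  B2 = {b, c, e}  B3 = {b, d, e}  B4 = {d, e, f}
Tree: B1–B2, B2–B3, B3–B4
The largest bag has 3 vertices, giving width 2; this decomposition certifies tw(G) ≤ 2. Since e–a–c–b–d–f–e is a cycle in G, G is not acyclic. Forests are exactly the graphs of treewidth ≤ 1, so tw(G) ≥ 2. Therefore the treewidth is 2.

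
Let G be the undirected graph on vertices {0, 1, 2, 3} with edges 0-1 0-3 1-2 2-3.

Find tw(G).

2

A width-2 tree decomposition is:
Bags: B1 = {0, 1, 3}  B2 = {1, 2, 3}
Tree: B1–B2
Each bag holds 3 vertices, so the decomposition has width 2, which upper-bounds the treewidth. The edges 1–0–3–2–1 form a cycle, so G is not a tree and its treewidth is at least 2. Therefore the treewidth is 2.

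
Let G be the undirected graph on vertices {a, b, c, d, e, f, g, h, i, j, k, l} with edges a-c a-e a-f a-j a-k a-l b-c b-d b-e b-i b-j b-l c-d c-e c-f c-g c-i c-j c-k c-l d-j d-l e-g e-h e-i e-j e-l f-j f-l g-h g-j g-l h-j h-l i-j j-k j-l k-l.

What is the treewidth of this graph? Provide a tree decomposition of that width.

Every bag has size at most 5, so the width is 5 − 1 = 4 and tw(G) ≤ 4. On the other hand G contains the 5-clique {e, g, h, j, l}. A clique must lie in a single bag of any decomposition, so no decomposition can have width below 4. Combining the bounds, tw(G) = 4.

Treewidth 4.
One optimal decomposition is:
Bags: B1 = {a, c, e, j, l}  B2 = {c, e, g, j, l}  B3 = {a, c, f, j, l}  B4 = {b, c, e, j, l}  B5 = {e, g, h, j, l}  B6 = {a, c, j, k, l}  B7 = {b, c, d, j, l}  B8 = {b, c, e, i, j}
Tree: B1–B2, B1–B3, B1–B4, B2–B5, B3–B6, B4–B7, B4–B8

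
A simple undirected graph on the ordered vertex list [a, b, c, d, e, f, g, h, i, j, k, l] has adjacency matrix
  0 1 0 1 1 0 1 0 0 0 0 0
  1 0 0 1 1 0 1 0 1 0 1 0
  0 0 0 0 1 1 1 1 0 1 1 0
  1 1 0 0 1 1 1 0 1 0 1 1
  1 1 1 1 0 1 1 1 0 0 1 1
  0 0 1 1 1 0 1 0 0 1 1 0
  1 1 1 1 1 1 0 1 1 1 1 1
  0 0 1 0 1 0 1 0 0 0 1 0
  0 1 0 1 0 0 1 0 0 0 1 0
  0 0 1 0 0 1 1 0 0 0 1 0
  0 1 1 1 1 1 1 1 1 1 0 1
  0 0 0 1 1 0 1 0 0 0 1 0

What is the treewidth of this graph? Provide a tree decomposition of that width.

The largest bag has 5 vertices, giving width 4; this decomposition certifies tw(G) ≤ 4. For the lower bound, the 5 vertices {a, b, d, e, g} are pairwise adjacent, and any tree decomposition puts a clique entirely inside one bag — forcing width ≥ 4. Combining the bounds, tw(G) = 4.

Treewidth 4.
One optimal decomposition is:
Bags: B1 = {d, e, f, g, k}  B2 = {c, e, f, g, k}  B3 = {d, e, g, k, l}  B4 = {c, f, g, j, k}  B5 = {b, d, e, g, k}  B6 = {b, d, g, i, k}  B7 = {c, e, g, h, k}  B8 = {a, b, d, e, g}
Tree: B1–B2, B1–B3, B2–B4, B3–B5, B5–B6, B2–B7, B5–B8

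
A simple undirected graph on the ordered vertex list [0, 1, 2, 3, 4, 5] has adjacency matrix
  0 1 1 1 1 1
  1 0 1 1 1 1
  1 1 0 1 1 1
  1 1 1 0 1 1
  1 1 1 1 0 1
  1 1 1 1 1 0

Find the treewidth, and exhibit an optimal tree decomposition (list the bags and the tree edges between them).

Treewidth 5.
Bags: B1 = {0, 1, 2, 3, 4, 5}
Tree: (single bag)

With just one bag of size 6, the width is 6 − 1 = 5, so tw(G) ≤ 5. On the other hand G contains the 6-clique {0, 1, 2, 3, 4, 5}. A clique must lie in a single bag of any decomposition, so no decomposition can have width below 5. Hence tw(G) = 5 exactly.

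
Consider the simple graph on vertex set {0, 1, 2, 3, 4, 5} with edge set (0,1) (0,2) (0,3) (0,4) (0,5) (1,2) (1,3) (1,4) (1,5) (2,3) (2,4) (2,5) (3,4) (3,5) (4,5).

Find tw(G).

5

A width-5 tree decomposition is:
Bags: B1 = {0, 1, 2, 3, 4, 5}
Tree: (single bag)
With just one bag of size 6, the width is 6 − 1 = 5, so tw(G) ≤ 5. Conversely, {0, 1, 2, 3, 4, 5} is a clique of size 6, and the vertices of any clique must share a bag in every tree decomposition; so some bag has ≥ 6 vertices and tw(G) ≥ 5. Therefore the treewidth is 5.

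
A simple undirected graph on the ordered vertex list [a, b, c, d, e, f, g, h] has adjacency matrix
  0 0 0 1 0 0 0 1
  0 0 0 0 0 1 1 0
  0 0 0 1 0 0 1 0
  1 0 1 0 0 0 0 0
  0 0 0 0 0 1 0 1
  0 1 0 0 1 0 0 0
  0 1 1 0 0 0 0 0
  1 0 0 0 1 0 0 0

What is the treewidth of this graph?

2

A width-2 tree decomposition is:
Bags: B1 = {b, c, g}  B2 = {b, c, f}  B3 = {c, e, f}  B4 = {c, e, h}  B5 = {a, c, h}  B6 = {a, c, d}
Tree: B1–B2, B2–B3, B3–B4, B4–B5, B5–B6
The largest bag has 3 vertices, giving width 2; this decomposition certifies tw(G) ≤ 2. Since c–g–b–f–e–h–a–d–c is a cycle in G, G is not acyclic. Forests are exactly the graphs of treewidth ≤ 1, so tw(G) ≥ 2. Hence tw(G) = 2 exactly.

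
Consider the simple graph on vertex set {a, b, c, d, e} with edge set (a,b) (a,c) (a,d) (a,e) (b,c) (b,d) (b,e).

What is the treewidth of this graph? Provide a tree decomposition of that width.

Treewidth 2.
One optimal decomposition is:
Bags: B1 = {a, b, d}  B2 = {a, b, c}  B3 = {a, b, e}
Tree: B1–B2, B2–B3

Every bag has size at most 3, so the width is 3 − 1 = 2 and tw(G) ≤ 2. On the other hand G contains the 3-clique {a, b, d}. A clique must lie in a single bag of any decomposition, so no decomposition can have width below 2. Hence tw(G) = 2 exactly.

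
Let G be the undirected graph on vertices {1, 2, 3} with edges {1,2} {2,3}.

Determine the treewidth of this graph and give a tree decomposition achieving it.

Each bag holds 2 vertices, so the decomposition has width 1, which upper-bounds the treewidth. Any graph with an edge has treewidth ≥ 1, and G has the edge 2–1. Combining the bounds, tw(G) = 1.

Treewidth 1.
One such decomposition:
Bags: B1 = {1, 2}  B2 = {2, 3}
Tree: B1–B2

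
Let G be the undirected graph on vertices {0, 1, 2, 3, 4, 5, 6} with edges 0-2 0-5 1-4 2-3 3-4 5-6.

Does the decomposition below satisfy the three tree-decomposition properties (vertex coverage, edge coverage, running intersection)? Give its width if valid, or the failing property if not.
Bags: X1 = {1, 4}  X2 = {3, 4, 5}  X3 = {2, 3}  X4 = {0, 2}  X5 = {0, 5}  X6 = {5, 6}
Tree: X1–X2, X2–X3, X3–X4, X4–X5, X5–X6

No — bags containing vertex 5 are not connected in the tree.

A tree decomposition must satisfy three properties: every vertex lies in some bag; for every edge, both endpoints lie together in some bag; and for every vertex, the bags containing it form a connected subtree. Here bags containing vertex 5 are not connected in the tree, so the decomposition is invalid.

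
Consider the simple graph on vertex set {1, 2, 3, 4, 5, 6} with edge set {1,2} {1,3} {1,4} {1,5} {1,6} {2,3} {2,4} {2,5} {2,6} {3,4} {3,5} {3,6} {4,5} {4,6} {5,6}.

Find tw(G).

5

A width-5 tree decomposition is:
Bags: B1 = {1, 2, 3, 4, 5, 6}
Tree: (single bag)
With just one bag of size 6, the width is 6 − 1 = 5, so tw(G) ≤ 5. Conversely, {1, 2, 3, 4, 5, 6} is a clique of size 6, and the vertices of any clique must share a bag in every tree decomposition; so some bag has ≥ 6 vertices and tw(G) ≥ 5. Therefore the treewidth is 5.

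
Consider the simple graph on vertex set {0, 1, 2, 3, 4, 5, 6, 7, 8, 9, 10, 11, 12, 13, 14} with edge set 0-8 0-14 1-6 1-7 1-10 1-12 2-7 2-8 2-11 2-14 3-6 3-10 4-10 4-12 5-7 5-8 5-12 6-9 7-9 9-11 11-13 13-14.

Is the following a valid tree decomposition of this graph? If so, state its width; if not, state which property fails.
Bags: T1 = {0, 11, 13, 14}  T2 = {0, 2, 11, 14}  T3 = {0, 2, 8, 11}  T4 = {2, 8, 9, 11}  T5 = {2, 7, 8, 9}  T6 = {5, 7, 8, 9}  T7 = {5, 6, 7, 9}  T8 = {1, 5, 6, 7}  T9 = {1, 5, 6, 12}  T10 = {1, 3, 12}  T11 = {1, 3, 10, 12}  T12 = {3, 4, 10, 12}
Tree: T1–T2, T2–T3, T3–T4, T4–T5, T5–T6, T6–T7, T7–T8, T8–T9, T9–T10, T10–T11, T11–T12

No — edge (6,3) lies in no bag.

A tree decomposition must satisfy three properties: every vertex lies in some bag; for every edge, both endpoints lie together in some bag; and for every vertex, the bags containing it form a connected subtree. Here edge (6,3) lies in no bag, so the decomposition is invalid.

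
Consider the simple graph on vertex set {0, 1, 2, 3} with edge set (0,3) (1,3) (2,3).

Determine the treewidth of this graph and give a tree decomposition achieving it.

Each bag holds 2 vertices, so the decomposition has width 1, which upper-bounds the treewidth. G has an edge, so its treewidth is at least 1. The upper and lower bounds meet at 1, so that is the treewidth.

Treewidth 1.
Bags: B1 = {2, 3}  B2 = {1, 3}  B3 = {0, 3}
Tree: B1–B2, B2–B3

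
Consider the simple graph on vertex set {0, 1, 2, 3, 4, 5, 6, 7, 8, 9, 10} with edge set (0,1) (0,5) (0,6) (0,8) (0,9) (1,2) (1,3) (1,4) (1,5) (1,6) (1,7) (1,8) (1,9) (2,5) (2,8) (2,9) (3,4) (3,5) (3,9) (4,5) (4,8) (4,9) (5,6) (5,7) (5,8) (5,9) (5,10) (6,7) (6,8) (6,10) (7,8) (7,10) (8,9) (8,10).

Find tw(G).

4

A width-4 tree decomposition is:
Bags: B1 = {0, 1, 5, 8, 9}  B2 = {1, 2, 5, 8, 9}  B3 = {1, 4, 5, 8, 9}  B4 = {0, 1, 5, 6, 8}  B5 = {1, 5, 6, 7, 8}  B6 = {5, 6, 7, 8, 10}  B7 = {1, 3, 4, 5, 9}
Tree: B1–B2, B2–B3, B1–B4, B4–B5, B5–B6, B3–B7
Each bag holds 5 vertices, so the decomposition has width 4, which upper-bounds the treewidth. For the lower bound, the 5 vertices {0, 1, 5, 8, 9} are pairwise adjacent, and any tree decomposition puts a clique entirely inside one bag — forcing width ≥ 4. Combining the bounds, tw(G) = 4.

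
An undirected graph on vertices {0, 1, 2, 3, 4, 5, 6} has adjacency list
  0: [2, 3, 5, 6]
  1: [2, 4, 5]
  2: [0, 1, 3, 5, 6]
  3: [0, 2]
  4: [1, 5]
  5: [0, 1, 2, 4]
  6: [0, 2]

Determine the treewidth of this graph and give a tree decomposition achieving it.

Treewidth 2.
One such decomposition:
Bags: B1 = {0, 2, 6}  B2 = {0, 2, 5}  B3 = {1, 2, 5}  B4 = {0, 2, 3}  B5 = {1, 4, 5}
Tree: B1–B2, B2–B3, B1–B4, B3–B5

Every bag has size at most 3, so the width is 3 − 1 = 2 and tw(G) ≤ 2. For the lower bound, the 3 vertices {0, 2, 3} are pairwise adjacent, and any tree decomposition puts a clique entirely inside one bag — forcing width ≥ 2. Hence tw(G) = 2 exactly.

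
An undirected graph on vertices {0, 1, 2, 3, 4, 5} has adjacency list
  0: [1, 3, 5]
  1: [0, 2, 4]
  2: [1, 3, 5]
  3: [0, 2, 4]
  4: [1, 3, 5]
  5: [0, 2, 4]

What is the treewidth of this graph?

3

A width-3 tree decomposition is:
Bags: B1 = {0, 2, 3, 4}  B2 = {0, 1, 2, 4}  B3 = {0, 2, 4, 5}
Tree: B1–B2, B2–B3
Every bag has size at most 4, so the width is 4 − 1 = 3 and tw(G) ≤ 3. For the lower bound: the 4 vertex sets {3,4}, {0,1}, {2}, {5} are disjoint, each induces a connected subgraph, and every pair is joined by at least one edge of G. Contracting each set to a single vertex therefore yields K_{4} as a minor, and since treewidth is minor-monotone, tw(G) ≥ tw(K_{4}) = 3. Therefore the treewidth is 3.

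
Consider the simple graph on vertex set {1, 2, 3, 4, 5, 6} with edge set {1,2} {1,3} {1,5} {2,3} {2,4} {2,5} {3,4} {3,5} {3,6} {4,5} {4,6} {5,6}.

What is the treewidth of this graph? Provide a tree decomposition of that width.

Treewidth 3.
Bags: B1 = {3, 4, 5, 6}  B2 = {2, 3, 4, 5}  B3 = {1, 2, 3, 5}
Tree: B1–B2, B2–B3

The largest bag has 4 vertices, giving width 3; this decomposition certifies tw(G) ≤ 3. On the other hand G contains the 4-clique {1, 2, 3, 5}. A clique must lie in a single bag of any decomposition, so no decomposition can have width below 3. Hence tw(G) = 3 exactly.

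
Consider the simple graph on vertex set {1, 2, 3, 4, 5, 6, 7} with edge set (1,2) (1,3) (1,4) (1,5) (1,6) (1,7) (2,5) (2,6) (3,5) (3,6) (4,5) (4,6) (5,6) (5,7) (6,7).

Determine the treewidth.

A width-3 tree decomposition is:
Bags: B1 = {1, 5, 6, 7}  B2 = {1, 4, 5, 6}  B3 = {1, 2, 5, 6}  B4 = {1, 3, 5, 6}
Tree: B1–B2, B2–B3, B3–B4
The largest bag has 4 vertices, giving width 3; this decomposition certifies tw(G) ≤ 3. For the lower bound, the 4 vertices {1, 2, 5, 6} are pairwise adjacent, and any tree decomposition puts a clique entirely inside one bag — forcing width ≥ 3. Combining the bounds, tw(G) = 3.

3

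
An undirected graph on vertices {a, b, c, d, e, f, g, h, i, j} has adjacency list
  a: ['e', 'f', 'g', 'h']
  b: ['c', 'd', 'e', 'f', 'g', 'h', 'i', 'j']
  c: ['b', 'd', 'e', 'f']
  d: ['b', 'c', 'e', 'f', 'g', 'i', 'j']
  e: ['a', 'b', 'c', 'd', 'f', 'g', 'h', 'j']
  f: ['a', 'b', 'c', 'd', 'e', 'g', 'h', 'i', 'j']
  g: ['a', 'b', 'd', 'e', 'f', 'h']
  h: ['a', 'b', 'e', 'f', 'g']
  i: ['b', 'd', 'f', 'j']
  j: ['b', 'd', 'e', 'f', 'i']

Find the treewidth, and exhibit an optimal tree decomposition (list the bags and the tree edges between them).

The largest bag has 5 vertices, giving width 4; this decomposition certifies tw(G) ≤ 4. Conversely, {a, e, f, g, h} is a clique of size 5, and the vertices of any clique must share a bag in every tree decomposition; so some bag has ≥ 5 vertices and tw(G) ≥ 4. Combining the bounds, tw(G) = 4.

Treewidth 4.
One such decomposition:
Bags: B1 = {b, e, f, g, h}  B2 = {b, d, e, f, g}  B3 = {b, c, d, e, f}  B4 = {b, d, e, f, j}  B5 = {a, e, f, g, h}  B6 = {b, d, f, i, j}
Tree: B1–B2, B2–B3, B2–B4, B1–B5, B4–B6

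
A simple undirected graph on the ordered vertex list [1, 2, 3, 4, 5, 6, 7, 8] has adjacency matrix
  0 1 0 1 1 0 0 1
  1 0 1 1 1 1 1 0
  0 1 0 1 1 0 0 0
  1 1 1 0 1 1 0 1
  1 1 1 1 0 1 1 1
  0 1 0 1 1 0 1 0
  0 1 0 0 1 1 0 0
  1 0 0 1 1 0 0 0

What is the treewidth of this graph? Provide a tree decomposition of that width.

Treewidth 3.
Bags: B1 = {2, 4, 5, 6}  B2 = {2, 5, 6, 7}  B3 = {2, 3, 4, 5}  B4 = {1, 2, 4, 5}  B5 = {1, 4, 5, 8}
Tree: B1–B2, B1–B3, B3–B4, B4–B5

Every bag has size at most 4, so the width is 4 − 1 = 3 and tw(G) ≤ 3. On the other hand G contains the 4-clique {1, 4, 5, 8}. A clique must lie in a single bag of any decomposition, so no decomposition can have width below 3. Combining the bounds, tw(G) = 3.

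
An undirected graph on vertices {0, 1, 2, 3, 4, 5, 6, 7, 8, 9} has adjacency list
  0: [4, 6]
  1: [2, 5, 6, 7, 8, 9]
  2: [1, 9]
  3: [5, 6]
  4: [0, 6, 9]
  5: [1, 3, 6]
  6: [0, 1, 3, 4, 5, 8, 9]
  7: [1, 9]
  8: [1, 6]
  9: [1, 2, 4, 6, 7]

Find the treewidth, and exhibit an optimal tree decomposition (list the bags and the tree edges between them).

Treewidth 2.
One optimal decomposition is:
Bags: B1 = {1, 6, 9}  B2 = {1, 5, 6}  B3 = {4, 6, 9}  B4 = {1, 6, 8}  B5 = {1, 2, 9}  B6 = {1, 7, 9}  B7 = {3, 5, 6}  B8 = {0, 4, 6}
Tree: B1–B2, B1–B3, B1–B4, B1–B5, B1–B6, B2–B7, B3–B8

The largest bag has 3 vertices, giving width 2; this decomposition certifies tw(G) ≤ 2. On the other hand G contains the 3-clique {1, 2, 9}. A clique must lie in a single bag of any decomposition, so no decomposition can have width below 2. Therefore the treewidth is 2.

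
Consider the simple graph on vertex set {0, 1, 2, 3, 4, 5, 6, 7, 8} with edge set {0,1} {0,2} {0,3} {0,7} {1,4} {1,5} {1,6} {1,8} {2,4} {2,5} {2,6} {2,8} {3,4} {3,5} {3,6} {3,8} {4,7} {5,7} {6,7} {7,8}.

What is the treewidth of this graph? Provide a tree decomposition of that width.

Treewidth 4.
Bags: B1 = {1, 2, 3, 6, 7}  B2 = {1, 2, 3, 5, 7}  B3 = {1, 2, 3, 7, 8}  B4 = {0, 1, 2, 3, 7}  B5 = {1, 2, 3, 4, 7}
Tree: B1–B2, B2–B3, B3–B4, B4–B5

Each bag holds 5 vertices, so the decomposition has width 4, which upper-bounds the treewidth. For the lower bound: the 5 vertex sets {6,7}, {1,5}, {2,8}, {3}, {0} are disjoint, each induces a connected subgraph, and every pair is joined by at least one edge of G. Contracting each set to a single vertex therefore yields K_{5} as a minor, and since treewidth is minor-monotone, tw(G) ≥ tw(K_{5}) = 4. Combining the bounds, tw(G) = 4.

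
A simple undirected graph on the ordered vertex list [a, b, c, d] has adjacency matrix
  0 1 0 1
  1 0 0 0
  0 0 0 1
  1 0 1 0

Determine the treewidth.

A width-1 tree decomposition is:
Bags: B1 = {c, d}  B2 = {a, d}  B3 = {a, b}
Tree: B1–B2, B2–B3
The largest bag has 2 vertices, giving width 1; this decomposition certifies tw(G) ≤ 1. G has an edge, so its treewidth is at least 1. Combining the bounds, tw(G) = 1.

1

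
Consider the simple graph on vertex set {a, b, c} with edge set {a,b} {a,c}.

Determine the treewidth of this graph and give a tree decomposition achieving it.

Each bag holds 2 vertices, so the decomposition has width 1, which upper-bounds the treewidth. G has an edge, so its treewidth is at least 1. Therefore the treewidth is 1.

Treewidth 1.
One such decomposition:
Bags: B1 = {a, b}  B2 = {a, c}
Tree: B1–B2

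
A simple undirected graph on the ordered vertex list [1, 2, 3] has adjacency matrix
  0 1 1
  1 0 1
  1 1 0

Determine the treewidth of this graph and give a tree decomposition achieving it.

Treewidth 2.
Bags: B1 = {1, 2, 3}
Tree: (single bag)

A single bag containing all 3 vertices is trivially a valid decomposition of width 2. On the other hand G contains the 3-clique {1, 2, 3}. A clique must lie in a single bag of any decomposition, so no decomposition can have width below 2. The upper and lower bounds meet at 2, so that is the treewidth.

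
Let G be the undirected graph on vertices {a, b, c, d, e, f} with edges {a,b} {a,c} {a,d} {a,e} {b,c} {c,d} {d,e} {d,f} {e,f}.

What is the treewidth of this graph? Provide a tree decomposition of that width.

Treewidth 2.
One such decomposition:
Bags: B1 = {a, d, e}  B2 = {d, e, f}  B3 = {a, c, d}  B4 = {a, b, c}
Tree: B1–B2, B1–B3, B3–B4

Every bag has size at most 3, so the width is 3 − 1 = 2 and tw(G) ≤ 2. Conversely, {d, e, f} is a clique of size 3, and the vertices of any clique must share a bag in every tree decomposition; so some bag has ≥ 3 vertices and tw(G) ≥ 2. Hence tw(G) = 2 exactly.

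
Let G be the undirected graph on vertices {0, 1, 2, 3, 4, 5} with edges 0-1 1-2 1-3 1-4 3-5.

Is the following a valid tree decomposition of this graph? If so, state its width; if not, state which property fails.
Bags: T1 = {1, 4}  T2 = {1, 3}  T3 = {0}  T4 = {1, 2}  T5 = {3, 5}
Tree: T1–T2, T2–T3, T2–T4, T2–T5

A tree decomposition must satisfy three properties: every vertex lies in some bag; for every edge, both endpoints lie together in some bag; and for every vertex, the bags containing it form a connected subtree. Here edge (1,0) lies in no bag, so the decomposition is invalid.

No — edge (1,0) lies in no bag.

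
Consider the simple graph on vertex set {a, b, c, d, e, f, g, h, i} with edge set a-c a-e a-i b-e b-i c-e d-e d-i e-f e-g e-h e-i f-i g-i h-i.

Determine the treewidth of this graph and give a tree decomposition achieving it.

Treewidth 2.
One optimal decomposition is:
Bags: B1 = {b, e, i}  B2 = {d, e, i}  B3 = {e, f, i}  B4 = {e, g, i}  B5 = {e, h, i}  B6 = {a, e, i}  B7 = {a, c, e}
Tree: B1–B2, B2–B3, B1–B4, B4–B5, B5–B6, B6–B7

Each bag holds 3 vertices, so the decomposition has width 2, which upper-bounds the treewidth. For the lower bound, the 3 vertices {a, c, e} are pairwise adjacent, and any tree decomposition puts a clique entirely inside one bag — forcing width ≥ 2. Hence tw(G) = 2 exactly.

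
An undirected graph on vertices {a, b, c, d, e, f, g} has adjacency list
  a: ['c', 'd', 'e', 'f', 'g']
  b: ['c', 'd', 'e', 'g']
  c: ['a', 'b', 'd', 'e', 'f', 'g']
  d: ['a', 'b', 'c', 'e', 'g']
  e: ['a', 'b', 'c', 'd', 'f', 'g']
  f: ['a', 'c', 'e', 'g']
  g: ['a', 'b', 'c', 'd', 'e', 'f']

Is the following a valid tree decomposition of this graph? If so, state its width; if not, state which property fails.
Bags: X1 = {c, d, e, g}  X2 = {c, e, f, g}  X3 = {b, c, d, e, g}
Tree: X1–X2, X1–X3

A tree decomposition must satisfy three properties: every vertex lies in some bag; for every edge, both endpoints lie together in some bag; and for every vertex, the bags containing it form a connected subtree. Here vertex a appears in no bag, so the decomposition is invalid.

No — vertex a appears in no bag.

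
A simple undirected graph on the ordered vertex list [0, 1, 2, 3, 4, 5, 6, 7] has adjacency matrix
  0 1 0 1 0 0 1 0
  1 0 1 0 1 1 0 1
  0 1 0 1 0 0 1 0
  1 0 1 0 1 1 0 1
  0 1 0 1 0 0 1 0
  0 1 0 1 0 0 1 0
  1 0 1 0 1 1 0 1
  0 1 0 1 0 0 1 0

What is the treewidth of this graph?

3

A width-3 tree decomposition is:
Bags: B1 = {1, 3, 4, 6}  B2 = {0, 1, 3, 6}  B3 = {1, 2, 3, 6}  B4 = {1, 3, 6, 7}  B5 = {1, 3, 5, 6}
Tree: B1–B2, B2–B3, B3–B4, B4–B5
The largest bag has 4 vertices, giving width 3; this decomposition certifies tw(G) ≤ 3. For the lower bound: the 4 vertex sets {3,4}, {0,1}, {6}, {2} are disjoint, each induces a connected subgraph, and every pair is joined by at least one edge of G. Contracting each set to a single vertex therefore yields K_{4} as a minor, and since treewidth is minor-monotone, tw(G) ≥ tw(K_{4}) = 3. The upper and lower bounds meet at 3, so that is the treewidth.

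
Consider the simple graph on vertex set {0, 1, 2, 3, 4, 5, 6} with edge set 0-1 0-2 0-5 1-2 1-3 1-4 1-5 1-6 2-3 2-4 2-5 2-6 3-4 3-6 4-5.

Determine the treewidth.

3

A width-3 tree decomposition is:
Bags: B1 = {1, 2, 4, 5}  B2 = {1, 2, 3, 4}  B3 = {0, 1, 2, 5}  B4 = {1, 2, 3, 6}
Tree: B1–B2, B1–B3, B2–B4
The largest bag has 4 vertices, giving width 3; this decomposition certifies tw(G) ≤ 3. Conversely, {0, 1, 2, 5} is a clique of size 4, and the vertices of any clique must share a bag in every tree decomposition; so some bag has ≥ 4 vertices and tw(G) ≥ 3. Therefore the treewidth is 3.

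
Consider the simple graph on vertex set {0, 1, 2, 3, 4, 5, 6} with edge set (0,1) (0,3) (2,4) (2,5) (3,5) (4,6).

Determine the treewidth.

1

A width-1 tree decomposition is:
Bags: B1 = {4, 6}  B2 = {2, 4}  B3 = {2, 5}  B4 = {3, 5}  B5 = {0, 3}  B6 = {0, 1}
Tree: B1–B2, B2–B3, B3–B4, B4–B5, B5–B6
Each bag holds 2 vertices, so the decomposition has width 1, which upper-bounds the treewidth. G has an edge, so its treewidth is at least 1. Combining the bounds, tw(G) = 1.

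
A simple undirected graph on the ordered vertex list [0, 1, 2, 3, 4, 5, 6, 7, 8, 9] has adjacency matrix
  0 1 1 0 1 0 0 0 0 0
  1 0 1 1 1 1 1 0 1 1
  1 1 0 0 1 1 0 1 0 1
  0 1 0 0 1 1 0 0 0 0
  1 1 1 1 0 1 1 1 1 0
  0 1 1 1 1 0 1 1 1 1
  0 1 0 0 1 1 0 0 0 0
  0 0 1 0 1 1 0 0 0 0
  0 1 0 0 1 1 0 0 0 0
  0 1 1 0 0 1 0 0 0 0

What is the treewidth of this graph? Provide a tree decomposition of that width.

The largest bag has 4 vertices, giving width 3; this decomposition certifies tw(G) ≤ 3. On the other hand G contains the 4-clique {1, 2, 5, 9}. A clique must lie in a single bag of any decomposition, so no decomposition can have width below 3. Hence tw(G) = 3 exactly.

Treewidth 3.
One optimal decomposition is:
Bags: B1 = {1, 2, 4, 5}  B2 = {1, 2, 5, 9}  B3 = {1, 4, 5, 6}  B4 = {1, 4, 5, 8}  B5 = {1, 3, 4, 5}  B6 = {0, 1, 2, 4}  B7 = {2, 4, 5, 7}
Tree: B1–B2, B1–B3, B3–B4, B4–B5, B1–B6, B1–B7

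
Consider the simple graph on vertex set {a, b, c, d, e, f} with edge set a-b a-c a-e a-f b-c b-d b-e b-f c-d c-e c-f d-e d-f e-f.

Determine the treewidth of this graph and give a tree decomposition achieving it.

Treewidth 4.
One such decomposition:
Bags: B1 = {b, c, d, e, f}  B2 = {a, b, c, e, f}
Tree: B1–B2

The largest bag has 5 vertices, giving width 4; this decomposition certifies tw(G) ≤ 4. Conversely, {b, c, d, e, f} is a clique of size 5, and the vertices of any clique must share a bag in every tree decomposition; so some bag has ≥ 5 vertices and tw(G) ≥ 4. Hence tw(G) = 4 exactly.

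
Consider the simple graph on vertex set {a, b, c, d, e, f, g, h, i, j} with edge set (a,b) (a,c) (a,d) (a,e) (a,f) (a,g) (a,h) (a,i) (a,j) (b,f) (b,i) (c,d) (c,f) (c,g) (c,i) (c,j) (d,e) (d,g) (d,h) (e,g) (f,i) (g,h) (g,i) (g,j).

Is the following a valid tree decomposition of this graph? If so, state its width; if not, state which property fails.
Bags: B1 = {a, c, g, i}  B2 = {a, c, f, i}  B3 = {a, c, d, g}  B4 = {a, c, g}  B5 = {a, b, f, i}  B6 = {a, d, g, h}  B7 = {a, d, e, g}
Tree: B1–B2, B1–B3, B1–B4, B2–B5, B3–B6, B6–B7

No — vertex j appears in no bag.

A tree decomposition must satisfy three properties: every vertex lies in some bag; for every edge, both endpoints lie together in some bag; and for every vertex, the bags containing it form a connected subtree. Here vertex j appears in no bag, so the decomposition is invalid.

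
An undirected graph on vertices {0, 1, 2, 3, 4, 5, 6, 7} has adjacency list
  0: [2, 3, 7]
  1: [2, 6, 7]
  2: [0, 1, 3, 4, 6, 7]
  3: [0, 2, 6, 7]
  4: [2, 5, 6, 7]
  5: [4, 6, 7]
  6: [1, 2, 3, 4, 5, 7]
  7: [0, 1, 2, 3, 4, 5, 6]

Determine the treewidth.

3

A width-3 tree decomposition is:
Bags: B1 = {2, 3, 6, 7}  B2 = {0, 2, 3, 7}  B3 = {2, 4, 6, 7}  B4 = {4, 5, 6, 7}  B5 = {1, 2, 6, 7}
Tree: B1–B2, B1–B3, B3–B4, B3–B5
Each bag holds 4 vertices, so the decomposition has width 3, which upper-bounds the treewidth. For the lower bound, the 4 vertices {0, 2, 3, 7} are pairwise adjacent, and any tree decomposition puts a clique entirely inside one bag — forcing width ≥ 3. The upper and lower bounds meet at 3, so that is the treewidth.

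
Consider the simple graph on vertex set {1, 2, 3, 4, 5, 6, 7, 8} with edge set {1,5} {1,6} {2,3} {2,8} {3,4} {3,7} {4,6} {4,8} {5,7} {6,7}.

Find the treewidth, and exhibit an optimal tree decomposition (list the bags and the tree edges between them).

Each bag holds 3 vertices, so the decomposition has width 2, which upper-bounds the treewidth. For the lower bound, G contains the cycle 8–2–3–4–8, so G is not a forest; only forests have treewidth ≤ 1, hence tw(G) ≥ 2. The upper and lower bounds meet at 2, so that is the treewidth.

Treewidth 2.
One optimal decomposition is:
Bags: B1 = {2, 4, 8}  B2 = {2, 3, 4}  B3 = {3, 4, 6}  B4 = {3, 6, 7}  B5 = {1, 6, 7}  B6 = {1, 5, 7}
Tree: B1–B2, B2–B3, B3–B4, B4–B5, B5–B6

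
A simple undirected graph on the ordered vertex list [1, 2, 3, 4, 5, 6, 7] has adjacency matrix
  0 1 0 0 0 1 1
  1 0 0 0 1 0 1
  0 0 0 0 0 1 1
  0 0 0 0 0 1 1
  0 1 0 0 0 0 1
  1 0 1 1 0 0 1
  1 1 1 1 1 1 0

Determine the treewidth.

2

A width-2 tree decomposition is:
Bags: B1 = {1, 2, 7}  B2 = {1, 6, 7}  B3 = {4, 6, 7}  B4 = {2, 5, 7}  B5 = {3, 6, 7}
Tree: B1–B2, B2–B3, B1–B4, B2–B5
Each bag holds 3 vertices, so the decomposition has width 2, which upper-bounds the treewidth. On the other hand G contains the 3-clique {1, 2, 7}. A clique must lie in a single bag of any decomposition, so no decomposition can have width below 2. The upper and lower bounds meet at 2, so that is the treewidth.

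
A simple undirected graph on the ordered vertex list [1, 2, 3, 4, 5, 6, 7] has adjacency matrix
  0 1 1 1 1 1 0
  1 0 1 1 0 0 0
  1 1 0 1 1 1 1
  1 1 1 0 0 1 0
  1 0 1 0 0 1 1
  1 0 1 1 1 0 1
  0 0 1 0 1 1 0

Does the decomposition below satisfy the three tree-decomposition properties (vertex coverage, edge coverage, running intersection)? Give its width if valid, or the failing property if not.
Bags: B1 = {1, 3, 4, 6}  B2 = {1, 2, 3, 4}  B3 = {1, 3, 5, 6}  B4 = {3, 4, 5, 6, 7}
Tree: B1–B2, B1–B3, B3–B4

No — bags containing vertex 4 are not connected in the tree.

A tree decomposition must satisfy three properties: every vertex lies in some bag; for every edge, both endpoints lie together in some bag; and for every vertex, the bags containing it form a connected subtree. Here bags containing vertex 4 are not connected in the tree, so the decomposition is invalid.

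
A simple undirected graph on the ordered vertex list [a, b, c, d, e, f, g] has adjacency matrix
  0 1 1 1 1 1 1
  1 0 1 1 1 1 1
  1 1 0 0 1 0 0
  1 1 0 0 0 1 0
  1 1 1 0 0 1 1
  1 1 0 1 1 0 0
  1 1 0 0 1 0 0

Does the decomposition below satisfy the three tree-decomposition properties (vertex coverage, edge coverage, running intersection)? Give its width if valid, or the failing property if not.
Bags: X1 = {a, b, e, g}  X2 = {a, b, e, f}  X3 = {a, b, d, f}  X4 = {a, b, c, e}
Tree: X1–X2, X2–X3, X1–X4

Checking the three conditions: (i) the bags cover all of {a, b, c, d, e, f, g}; (ii) for each edge, some bag contains both endpoints; (iii) the bags containing any fixed vertex form a subtree. All hold, so the decomposition is valid with width 4 − 1 = 3.

Yes; width 3.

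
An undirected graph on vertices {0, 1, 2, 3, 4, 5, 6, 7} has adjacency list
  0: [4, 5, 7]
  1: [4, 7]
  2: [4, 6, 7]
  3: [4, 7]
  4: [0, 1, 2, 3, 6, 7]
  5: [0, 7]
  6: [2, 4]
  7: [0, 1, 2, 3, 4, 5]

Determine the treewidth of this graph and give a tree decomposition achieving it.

Treewidth 2.
Bags: B1 = {2, 4, 7}  B2 = {2, 4, 6}  B3 = {3, 4, 7}  B4 = {1, 4, 7}  B5 = {0, 4, 7}  B6 = {0, 5, 7}
Tree: B1–B2, B1–B3, B1–B4, B4–B5, B5–B6

Every bag has size at most 3, so the width is 3 − 1 = 2 and tw(G) ≤ 2. Conversely, {2, 4, 6} is a clique of size 3, and the vertices of any clique must share a bag in every tree decomposition; so some bag has ≥ 3 vertices and tw(G) ≥ 2. Hence tw(G) = 2 exactly.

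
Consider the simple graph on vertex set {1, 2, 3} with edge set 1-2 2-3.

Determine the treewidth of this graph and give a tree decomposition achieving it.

Treewidth 1.
Bags: B1 = {1, 2}  B2 = {2, 3}
Tree: B1–B2

Every bag has size at most 2, so the width is 2 − 1 = 1 and tw(G) ≤ 1. G has an edge, so its treewidth is at least 1. The upper and lower bounds meet at 1, so that is the treewidth.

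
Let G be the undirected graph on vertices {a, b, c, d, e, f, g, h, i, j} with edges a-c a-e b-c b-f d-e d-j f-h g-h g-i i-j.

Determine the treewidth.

2

A width-2 tree decomposition is:
Bags: B1 = {a, c, e}  B2 = {c, d, e}  B3 = {c, d, j}  B4 = {c, i, j}  B5 = {c, g, i}  B6 = {c, g, h}  B7 = {c, f, h}  B8 = {b, c, f}
Tree: B1–B2, B2–B3, B3–B4, B4–B5, B5–B6, B6–B7, B7–B8
Every bag has size at most 3, so the width is 3 − 1 = 2 and tw(G) ≤ 2. For the lower bound, G contains the cycle c–a–e–d–j–i–g–h–f–b–c, so G is not a forest; only forests have treewidth ≤ 1, hence tw(G) ≥ 2. Hence tw(G) = 2 exactly.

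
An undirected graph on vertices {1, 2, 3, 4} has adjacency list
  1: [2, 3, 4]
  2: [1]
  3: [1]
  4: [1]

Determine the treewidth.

A width-1 tree decomposition is:
Bags: B1 = {1, 3}  B2 = {1, 4}  B3 = {1, 2}
Tree: B1–B2, B2–B3
The largest bag has 2 vertices, giving width 1; this decomposition certifies tw(G) ≤ 1. Any graph with an edge has treewidth ≥ 1, and G has the edge 3–1. The upper and lower bounds meet at 1, so that is the treewidth.

1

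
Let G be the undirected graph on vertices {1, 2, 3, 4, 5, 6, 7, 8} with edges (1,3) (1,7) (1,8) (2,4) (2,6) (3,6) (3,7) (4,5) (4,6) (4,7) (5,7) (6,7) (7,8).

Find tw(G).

A width-2 tree decomposition is:
Bags: B1 = {1, 3, 7}  B2 = {3, 6, 7}  B3 = {1, 7, 8}  B4 = {4, 6, 7}  B5 = {4, 5, 7}  B6 = {2, 4, 6}
Tree: B1–B2, B1–B3, B2–B4, B4–B5, B4–B6
Every bag has size at most 3, so the width is 3 − 1 = 2 and tw(G) ≤ 2. On the other hand G contains the 3-clique {2, 4, 6}. A clique must lie in a single bag of any decomposition, so no decomposition can have width below 2. Therefore the treewidth is 2.

2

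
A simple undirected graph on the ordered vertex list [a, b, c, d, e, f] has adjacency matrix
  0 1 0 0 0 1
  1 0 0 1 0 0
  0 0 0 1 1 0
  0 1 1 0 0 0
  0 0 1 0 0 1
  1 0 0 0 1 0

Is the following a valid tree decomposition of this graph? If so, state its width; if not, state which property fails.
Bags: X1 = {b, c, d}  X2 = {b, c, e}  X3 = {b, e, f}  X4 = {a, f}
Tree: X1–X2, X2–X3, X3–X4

No — edge (b,a) lies in no bag.

A tree decomposition must satisfy three properties: every vertex lies in some bag; for every edge, both endpoints lie together in some bag; and for every vertex, the bags containing it form a connected subtree. Here edge (b,a) lies in no bag, so the decomposition is invalid.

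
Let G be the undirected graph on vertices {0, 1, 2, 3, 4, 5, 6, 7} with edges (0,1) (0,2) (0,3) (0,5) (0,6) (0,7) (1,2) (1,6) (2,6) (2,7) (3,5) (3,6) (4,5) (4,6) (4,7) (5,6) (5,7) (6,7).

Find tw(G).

3

A width-3 tree decomposition is:
Bags: B1 = {0, 3, 5, 6}  B2 = {0, 5, 6, 7}  B3 = {0, 2, 6, 7}  B4 = {0, 1, 2, 6}  B5 = {4, 5, 6, 7}
Tree: B1–B2, B2–B3, B3–B4, B2–B5
Every bag has size at most 4, so the width is 4 − 1 = 3 and tw(G) ≤ 3. For the lower bound, the 4 vertices {0, 1, 2, 6} are pairwise adjacent, and any tree decomposition puts a clique entirely inside one bag — forcing width ≥ 3. Combining the bounds, tw(G) = 3.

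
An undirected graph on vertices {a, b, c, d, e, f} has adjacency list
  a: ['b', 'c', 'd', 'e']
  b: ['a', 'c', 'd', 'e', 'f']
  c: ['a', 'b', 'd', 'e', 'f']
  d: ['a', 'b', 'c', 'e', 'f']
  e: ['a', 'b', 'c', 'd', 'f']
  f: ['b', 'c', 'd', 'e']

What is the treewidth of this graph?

A width-4 tree decomposition is:
Bags: B1 = {b, c, d, e, f}  B2 = {a, b, c, d, e}
Tree: B1–B2
Every bag has size at most 5, so the width is 5 − 1 = 4 and tw(G) ≤ 4. On the other hand G contains the 5-clique {b, c, d, e, f}. A clique must lie in a single bag of any decomposition, so no decomposition can have width below 4. Hence tw(G) = 4 exactly.

4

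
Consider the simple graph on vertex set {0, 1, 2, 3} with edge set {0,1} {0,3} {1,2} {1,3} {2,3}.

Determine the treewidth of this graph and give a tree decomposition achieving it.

The largest bag has 3 vertices, giving width 2; this decomposition certifies tw(G) ≤ 2. For the lower bound, the 3 vertices {0, 1, 3} are pairwise adjacent, and any tree decomposition puts a clique entirely inside one bag — forcing width ≥ 2. Combining the bounds, tw(G) = 2.

Treewidth 2.
One such decomposition:
Bags: B1 = {0, 1, 3}  B2 = {1, 2, 3}
Tree: B1–B2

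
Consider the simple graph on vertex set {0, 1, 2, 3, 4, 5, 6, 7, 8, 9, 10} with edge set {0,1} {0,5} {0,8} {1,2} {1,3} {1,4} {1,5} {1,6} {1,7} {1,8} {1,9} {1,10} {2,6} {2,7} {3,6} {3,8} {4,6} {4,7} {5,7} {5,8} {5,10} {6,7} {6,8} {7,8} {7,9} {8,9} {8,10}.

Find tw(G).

3

A width-3 tree decomposition is:
Bags: B1 = {1, 6, 7, 8}  B2 = {1, 2, 6, 7}  B3 = {1, 5, 7, 8}  B4 = {0, 1, 5, 8}  B5 = {1, 7, 8, 9}  B6 = {1, 5, 8, 10}  B7 = {1, 3, 6, 8}  B8 = {1, 4, 6, 7}
Tree: B1–B2, B1–B3, B3–B4, B3–B5, B4–B6, B1–B7, B2–B8
The largest bag has 4 vertices, giving width 3; this decomposition certifies tw(G) ≤ 3. Conversely, {1, 7, 8, 9} is a clique of size 4, and the vertices of any clique must share a bag in every tree decomposition; so some bag has ≥ 4 vertices and tw(G) ≥ 3. Therefore the treewidth is 3.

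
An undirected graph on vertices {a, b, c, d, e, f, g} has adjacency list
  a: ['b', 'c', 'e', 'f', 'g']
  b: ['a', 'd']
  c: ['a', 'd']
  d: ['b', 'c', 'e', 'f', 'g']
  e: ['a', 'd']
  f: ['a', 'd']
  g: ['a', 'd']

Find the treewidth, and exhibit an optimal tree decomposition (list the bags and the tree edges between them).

Treewidth 2.
Bags: B1 = {a, c, d}  B2 = {a, b, d}  B3 = {a, d, g}  B4 = {a, d, f}  B5 = {a, d, e}
Tree: B1–B2, B2–B3, B3–B4, B4–B5

Each bag holds 3 vertices, so the decomposition has width 2, which upper-bounds the treewidth. Since a–c–d–b–a is a cycle in G, G is not acyclic. Forests are exactly the graphs of treewidth ≤ 1, so tw(G) ≥ 2. Hence tw(G) = 2 exactly.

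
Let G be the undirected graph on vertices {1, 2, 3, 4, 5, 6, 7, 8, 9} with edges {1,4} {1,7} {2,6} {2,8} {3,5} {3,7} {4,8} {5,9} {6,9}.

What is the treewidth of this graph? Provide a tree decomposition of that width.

Treewidth 2.
Bags: B1 = {2, 6, 8}  B2 = {4, 6, 8}  B3 = {1, 4, 6}  B4 = {1, 6, 7}  B5 = {3, 6, 7}  B6 = {3, 5, 6}  B7 = {5, 6, 9}
Tree: B1–B2, B2–B3, B3–B4, B4–B5, B5–B6, B6–B7

Every bag has size at most 3, so the width is 3 − 1 = 2 and tw(G) ≤ 2. The edges 6–2–8–4–1–7–3–5–9–6 form a cycle, so G is not a tree and its treewidth is at least 2. Therefore the treewidth is 2.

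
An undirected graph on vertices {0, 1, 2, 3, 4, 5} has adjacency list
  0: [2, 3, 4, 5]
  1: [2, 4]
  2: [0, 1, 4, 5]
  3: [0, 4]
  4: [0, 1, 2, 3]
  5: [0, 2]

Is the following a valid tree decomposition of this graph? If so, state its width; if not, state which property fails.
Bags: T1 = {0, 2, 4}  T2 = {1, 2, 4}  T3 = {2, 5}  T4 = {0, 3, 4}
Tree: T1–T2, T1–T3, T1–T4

No — edge (0,5) lies in no bag.

A tree decomposition must satisfy three properties: every vertex lies in some bag; for every edge, both endpoints lie together in some bag; and for every vertex, the bags containing it form a connected subtree. Here edge (0,5) lies in no bag, so the decomposition is invalid.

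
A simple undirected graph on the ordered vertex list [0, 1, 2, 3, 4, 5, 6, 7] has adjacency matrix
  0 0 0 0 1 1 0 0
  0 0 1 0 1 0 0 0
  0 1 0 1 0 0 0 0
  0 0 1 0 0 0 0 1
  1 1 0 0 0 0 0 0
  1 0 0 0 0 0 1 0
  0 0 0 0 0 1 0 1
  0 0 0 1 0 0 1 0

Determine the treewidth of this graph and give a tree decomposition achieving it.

The largest bag has 3 vertices, giving width 2; this decomposition certifies tw(G) ≤ 2. For the lower bound, G contains the cycle 5–6–7–3–2–1–4–0–5, so G is not a forest; only forests have treewidth ≤ 1, hence tw(G) ≥ 2. Hence tw(G) = 2 exactly.

Treewidth 2.
Bags: B1 = {5, 6, 7}  B2 = {3, 5, 7}  B3 = {2, 3, 5}  B4 = {1, 2, 5}  B5 = {1, 4, 5}  B6 = {0, 4, 5}
Tree: B1–B2, B2–B3, B3–B4, B4–B5, B5–B6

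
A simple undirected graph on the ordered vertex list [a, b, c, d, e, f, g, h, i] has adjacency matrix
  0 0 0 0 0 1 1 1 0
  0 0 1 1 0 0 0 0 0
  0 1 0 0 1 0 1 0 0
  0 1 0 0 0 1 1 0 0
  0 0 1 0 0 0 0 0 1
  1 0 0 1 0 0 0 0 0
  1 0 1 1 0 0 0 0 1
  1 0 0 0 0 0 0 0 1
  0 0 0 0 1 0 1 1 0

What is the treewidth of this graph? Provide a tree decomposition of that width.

Treewidth 3.
One such decomposition:
Bags: B1 = {a, e, h, i}  B2 = {a, e, g, i}  B3 = {a, c, e, g}  B4 = {a, c, f, g}  B5 = {c, d, f, g}  B6 = {b, c, d, f}
Tree: B1–B2, B2–B3, B3–B4, B4–B5, B5–B6

The largest bag has 4 vertices, giving width 3; this decomposition certifies tw(G) ≤ 3. For the lower bound: the 4 vertex sets {e,h,i}, {a}, {g}, {b,c,d,f} are disjoint, each induces a connected subgraph, and every pair is joined by at least one edge of G. Contracting each set to a single vertex therefore yields K_{4} as a minor, and since treewidth is minor-monotone, tw(G) ≥ tw(K_{4}) = 3. Therefore the treewidth is 3.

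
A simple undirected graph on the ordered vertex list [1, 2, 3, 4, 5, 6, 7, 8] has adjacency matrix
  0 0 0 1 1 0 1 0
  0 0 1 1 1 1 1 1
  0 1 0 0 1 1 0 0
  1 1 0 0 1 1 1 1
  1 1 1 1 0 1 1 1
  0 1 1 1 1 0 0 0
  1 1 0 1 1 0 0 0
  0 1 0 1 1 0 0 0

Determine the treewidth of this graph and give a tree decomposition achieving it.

Treewidth 3.
Bags: B1 = {2, 4, 5, 6}  B2 = {2, 4, 5, 7}  B3 = {1, 4, 5, 7}  B4 = {2, 3, 5, 6}  B5 = {2, 4, 5, 8}
Tree: B1–B2, B2–B3, B1–B4, B2–B5

Every bag has size at most 4, so the width is 4 − 1 = 3 and tw(G) ≤ 3. On the other hand G contains the 4-clique {1, 4, 5, 7}. A clique must lie in a single bag of any decomposition, so no decomposition can have width below 3. Combining the bounds, tw(G) = 3.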